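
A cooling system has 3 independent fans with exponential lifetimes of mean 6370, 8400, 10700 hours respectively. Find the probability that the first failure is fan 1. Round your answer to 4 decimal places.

Rates: λ_i = 1/mean_i → 0.000156986, 0.000119048, 0.0000934579; Σλ = 0.000369491.
P(fan 1 first) = λ_1/Σλ = 0.000156986/0.000369491 ≈ 0.4249.

0.4249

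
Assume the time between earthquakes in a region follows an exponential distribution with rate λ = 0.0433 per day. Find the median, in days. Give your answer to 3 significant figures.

Set 1 − e^(−λt) = 0.5, so t = −ln(0.5)/λ = 0.69315/0.0433 ≈ 16.008 days.

16.0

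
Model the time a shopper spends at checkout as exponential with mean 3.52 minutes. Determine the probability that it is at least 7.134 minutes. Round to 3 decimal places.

0.132

The rate is λ = 1/3.52 = 0.284091 per minute.
P(X > 7.134) = e^(−λ·7.134) = e^(−2.0267) ≈ 0.132.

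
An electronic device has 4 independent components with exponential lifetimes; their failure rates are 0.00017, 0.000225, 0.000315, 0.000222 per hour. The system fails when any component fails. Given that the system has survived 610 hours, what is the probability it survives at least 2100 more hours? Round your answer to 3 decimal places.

0.141

Time to first failure ~ Exp(Σλ) with Σλ = 0.000932.
By memorylessness, P(T > 610+2100 | T > 610) = P(T > 2100) = e^(−0.000932·2100) ≈ 0.141.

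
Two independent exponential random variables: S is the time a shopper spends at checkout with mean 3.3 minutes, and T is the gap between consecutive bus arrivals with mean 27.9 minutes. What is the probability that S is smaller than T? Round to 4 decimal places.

0.8942

λ_1 = 1/3.3 = 0.30303, λ_2 = 1/27.9 = 0.0358423.
For independent exponentials, P(S < T) = λ_1/(λ_1+λ_2) = 0.30303/0.338873 ≈ 0.8942.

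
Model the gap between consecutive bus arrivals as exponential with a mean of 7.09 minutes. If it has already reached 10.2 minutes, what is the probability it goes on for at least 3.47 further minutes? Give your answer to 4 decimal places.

The rate is λ = 1/7.09 = 0.141044 per minute.
P(X > s+t | X > s) = e^(−λ(s+t))/e^(−λs) = e^(−λt), independent of s = 10.2.
P(X > 3.47) = e^(−0.48942) ≈ 0.6130.

0.6130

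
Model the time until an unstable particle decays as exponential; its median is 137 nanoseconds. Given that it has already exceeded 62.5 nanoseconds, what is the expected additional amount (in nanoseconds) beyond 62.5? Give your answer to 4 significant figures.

For an exponential, median = ln(2)/λ, so λ = ln 2 / 137 = 0.00505947 per nanosecond.
By memorylessness, the remaining amount past any threshold is again Exp(λ) with mean 1/λ = 197.649 nanoseconds.

197.6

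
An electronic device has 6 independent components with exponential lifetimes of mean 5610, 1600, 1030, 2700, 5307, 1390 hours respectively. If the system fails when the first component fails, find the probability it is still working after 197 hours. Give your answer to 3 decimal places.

The first failure time is exponential with rate Σλ_i = 1/5610 + 1/1600 + 1/1030 + 1/2700 + 1/5307 + 1/1390 = 0.00305235 per hour.
P(min > 197) = e^(−0.00305235·197) = e^(−0.60131) ≈ 0.548.

0.548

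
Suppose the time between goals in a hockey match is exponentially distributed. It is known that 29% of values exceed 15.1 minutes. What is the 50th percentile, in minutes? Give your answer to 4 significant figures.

8.455

e^(−λ·15.1) = 0.29 ⇒ λ = −ln(0.29)/15.1 = 0.0819784.
50th percentile: 1 − e^(−λt) = 0.5, t = −ln(0.5)/λ = 8.45524 minutes.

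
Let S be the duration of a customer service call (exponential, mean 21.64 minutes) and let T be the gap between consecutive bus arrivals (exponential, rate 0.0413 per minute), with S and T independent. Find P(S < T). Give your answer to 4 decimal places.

λ_1 = 1/21.64 = 0.0462107, λ_2 = 0.0413.
For independent exponentials, P(S < T) = λ_1/(λ_1+λ_2) = 0.0462107/0.0875107 ≈ 0.5281.

0.5281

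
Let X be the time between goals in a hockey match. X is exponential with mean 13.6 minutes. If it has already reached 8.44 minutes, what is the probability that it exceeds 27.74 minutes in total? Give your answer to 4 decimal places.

0.2419

The rate is λ = 1/13.6 = 0.0735294 per minute.
The exponential is memoryless, so the remaining time is again Exp(λ): the condition X > 8.44 is irrelevant.
P(X > 19.3) = e^(−1.4191) ≈ 0.2419.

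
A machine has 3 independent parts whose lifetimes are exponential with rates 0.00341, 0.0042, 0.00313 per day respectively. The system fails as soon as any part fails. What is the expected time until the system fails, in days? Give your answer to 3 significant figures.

93.1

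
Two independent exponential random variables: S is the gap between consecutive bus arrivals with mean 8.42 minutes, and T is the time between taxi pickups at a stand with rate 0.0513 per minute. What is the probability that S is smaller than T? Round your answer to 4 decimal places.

0.6984

λ_1 = 1/8.42 = 0.118765, λ_2 = 0.0513.
For independent exponentials, P(S < T) = λ_1/(λ_1+λ_2) = 0.118765/0.170065 ≈ 0.6984.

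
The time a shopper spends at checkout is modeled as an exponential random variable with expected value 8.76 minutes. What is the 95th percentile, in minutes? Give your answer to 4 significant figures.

26.24

The rate is λ = 1/8.76 = 0.114155 per minute.
Set 1 − e^(−λt) = 0.95, so t = −ln(0.05)/λ = 2.9957/0.114155 ≈ 26.2426 minutes.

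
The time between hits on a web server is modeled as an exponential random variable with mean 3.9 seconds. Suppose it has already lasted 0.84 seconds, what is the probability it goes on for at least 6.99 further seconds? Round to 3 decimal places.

The rate is λ = 1/3.9 = 0.25641 per second.
By the memoryless property, P(X > 0.84+6.99 | X > 0.84) = P(X > 6.99).
P(X > 6.99) = e^(−1.7923) ≈ 0.167.

0.167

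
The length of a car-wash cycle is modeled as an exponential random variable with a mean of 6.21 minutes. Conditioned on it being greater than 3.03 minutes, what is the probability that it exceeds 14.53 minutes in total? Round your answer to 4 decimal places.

0.1569

The rate is λ = 1/6.21 = 0.161031 per minute.
By the memoryless property, P(X > 3.03+11.5 | X > 3.03) = P(X > 11.5).
P(X > 11.5) = e^(−1.8519) ≈ 0.1569.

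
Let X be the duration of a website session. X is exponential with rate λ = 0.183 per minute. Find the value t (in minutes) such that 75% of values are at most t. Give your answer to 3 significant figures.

7.58

Set 1 − e^(−λt) = 0.75, so t = −ln(0.25)/λ = 1.3863/0.183 ≈ 7.57538 minutes.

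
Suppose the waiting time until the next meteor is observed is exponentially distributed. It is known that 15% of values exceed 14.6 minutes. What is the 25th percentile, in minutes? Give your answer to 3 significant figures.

e^(−λ·14.6) = 0.15 ⇒ λ = −ln(0.15)/14.6 = 0.12994.
25th percentile: 1 − e^(−λt) = 0.25, t = −ln(0.75)/λ = 2.21397 minutes.

2.21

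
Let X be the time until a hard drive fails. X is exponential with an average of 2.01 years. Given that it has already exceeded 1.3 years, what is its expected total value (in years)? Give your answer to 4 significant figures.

The rate is λ = 1/2.01 = 0.497512 per year.
By memorylessness, E[X | X > 1.3] = 1.3 + 1/λ = 1.3 + 2.01 = 3.31 years.

3.310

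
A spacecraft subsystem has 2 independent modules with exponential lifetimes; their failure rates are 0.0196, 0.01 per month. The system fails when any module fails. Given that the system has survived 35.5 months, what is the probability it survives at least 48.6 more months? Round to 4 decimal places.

Time to first failure ~ Exp(Σλ) with Σλ = 0.0296.
By memorylessness, P(T > 35.5+48.6 | T > 35.5) = P(T > 48.6) = e^(−0.0296·48.6) ≈ 0.2373.

0.2373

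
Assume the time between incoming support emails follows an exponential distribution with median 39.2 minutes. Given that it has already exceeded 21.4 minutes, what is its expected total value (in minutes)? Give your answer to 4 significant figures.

77.95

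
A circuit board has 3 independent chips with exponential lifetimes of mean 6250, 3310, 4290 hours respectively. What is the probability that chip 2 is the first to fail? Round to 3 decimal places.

Rates: λ_i = 1/mean_i → 0.00016, 0.000302115, 0.0002331; Σλ = 0.000695215.
P(chip 2 first) = λ_2/Σλ = 0.000302115/0.000695215 ≈ 0.435.

0.435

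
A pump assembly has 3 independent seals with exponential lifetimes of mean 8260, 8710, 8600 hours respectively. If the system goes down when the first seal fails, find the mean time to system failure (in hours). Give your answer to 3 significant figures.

2840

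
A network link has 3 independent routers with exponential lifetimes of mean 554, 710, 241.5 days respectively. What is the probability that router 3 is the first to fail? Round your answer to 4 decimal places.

Rates: λ_i = 1/mean_i → 0.00180505, 0.00140845, 0.00414079; Σλ = 0.00735429.
P(router 3 first) = λ_3/Σλ = 0.00414079/0.00735429 ≈ 0.5630.

0.5630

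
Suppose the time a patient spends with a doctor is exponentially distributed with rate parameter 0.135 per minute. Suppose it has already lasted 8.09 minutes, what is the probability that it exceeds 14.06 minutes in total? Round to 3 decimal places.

The exponential is memoryless, so the remaining time is again Exp(λ): the condition X > 8.09 is irrelevant.
P(X > 5.97) = e^(−0.80595) ≈ 0.447.

0.447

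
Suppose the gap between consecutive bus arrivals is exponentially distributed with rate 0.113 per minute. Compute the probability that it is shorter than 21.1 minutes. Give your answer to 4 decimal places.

0.9078

P(X ≤ 21.1) = 1 − e^(−λ·21.1) = 1 − e^(−2.3843) ≈ 0.9078.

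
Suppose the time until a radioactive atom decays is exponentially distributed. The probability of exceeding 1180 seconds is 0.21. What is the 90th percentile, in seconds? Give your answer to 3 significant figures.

1740

e^(−λ·1180) = 0.21 ⇒ λ = −ln(0.21)/1180 = 0.00132258.
90th percentile: 1 − e^(−λt) = 0.9, t = −ln(0.1)/λ = 1740.98 seconds.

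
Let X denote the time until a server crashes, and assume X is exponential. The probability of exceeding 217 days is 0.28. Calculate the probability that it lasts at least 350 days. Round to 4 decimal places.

0.1283

e^(−λ·217) = 0.28 ⇒ λ = −ln(0.28)/217 = 0.0058662.
P(X > 350) = e^(−0.0058662·350) = e^(−2.0532) ≈ 0.1283.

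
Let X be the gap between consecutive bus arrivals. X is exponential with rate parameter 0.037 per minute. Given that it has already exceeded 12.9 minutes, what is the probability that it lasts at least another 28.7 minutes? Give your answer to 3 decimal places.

0.346

P(X > s+t | X > s) = e^(−λ(s+t))/e^(−λs) = e^(−λt), independent of s = 12.9.
P(X > 28.7) = e^(−1.0619) ≈ 0.346.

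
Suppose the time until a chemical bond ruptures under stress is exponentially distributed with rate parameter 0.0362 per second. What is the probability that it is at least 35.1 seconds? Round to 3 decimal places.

0.281

P(X > 35.1) = e^(−λ·35.1) = e^(−1.2706) ≈ 0.281.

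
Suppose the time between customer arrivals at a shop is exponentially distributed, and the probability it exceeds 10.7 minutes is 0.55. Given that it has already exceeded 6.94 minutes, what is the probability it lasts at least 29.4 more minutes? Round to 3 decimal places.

From e^(−λ·10.7) = 0.55, λ = −ln(0.55)/10.7 = 0.0558726.
Memoryless: P(X > 6.94+29.4 | X > 6.94) = P(X > 29.4) = e^(−0.0558726·29.4) ≈ 0.193.

0.193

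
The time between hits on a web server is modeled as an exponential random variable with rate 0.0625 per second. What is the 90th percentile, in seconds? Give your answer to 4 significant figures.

Set 1 − e^(−λt) = 0.9, so t = −ln(0.1)/λ = 2.3026/0.0625 ≈ 36.8414 seconds.

36.84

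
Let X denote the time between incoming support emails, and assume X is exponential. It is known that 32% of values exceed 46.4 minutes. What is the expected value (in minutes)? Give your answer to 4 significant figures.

e^(−λ·46.4) = 0.32 ⇒ λ = −ln(0.32)/46.4 = 0.0245568.
Mean = 1/λ = 40.722 minutes.

40.72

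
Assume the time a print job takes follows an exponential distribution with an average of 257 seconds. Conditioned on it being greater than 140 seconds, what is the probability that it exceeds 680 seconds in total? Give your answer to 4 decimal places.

0.1223

The rate is λ = 1/257 = 0.00389105 per second.
By the memoryless property, P(X > 140+540 | X > 140) = P(X > 540).
P(X > 540) = e^(−2.1012) ≈ 0.1223.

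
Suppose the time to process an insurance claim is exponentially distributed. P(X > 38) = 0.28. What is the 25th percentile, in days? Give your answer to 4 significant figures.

e^(−λ·38) = 0.28 ⇒ λ = −ln(0.28)/38 = 0.0334991.
25th percentile: 1 − e^(−λt) = 0.25, t = −ln(0.75)/λ = 8.58776 days.

8.588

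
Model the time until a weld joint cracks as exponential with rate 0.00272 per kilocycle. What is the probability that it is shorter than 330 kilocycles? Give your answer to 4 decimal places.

P(X ≤ 330) = 1 − e^(−λ·330) = 1 − e^(−0.8976) ≈ 0.5925.

0.5925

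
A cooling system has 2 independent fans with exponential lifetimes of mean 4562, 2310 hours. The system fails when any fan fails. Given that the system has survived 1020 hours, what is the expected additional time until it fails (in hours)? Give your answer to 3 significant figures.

1530

First-failure rate Σλ = 1/4562 + 1/2310 = 0.000652103.
By memorylessness the expected residual is 1/Σλ = 1533.5 hours, regardless of the 1020 already elapsed.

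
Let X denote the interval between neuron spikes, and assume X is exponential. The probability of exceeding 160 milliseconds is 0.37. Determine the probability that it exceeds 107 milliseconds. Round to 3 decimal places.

e^(−λ·160) = 0.37 ⇒ λ = −ln(0.37)/160 = 0.00621408.
P(X > 107) = e^(−0.00621408·107) = e^(−0.66491) ≈ 0.514.

0.514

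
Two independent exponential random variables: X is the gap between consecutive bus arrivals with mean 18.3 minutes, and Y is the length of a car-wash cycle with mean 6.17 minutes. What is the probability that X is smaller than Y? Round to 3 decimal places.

0.252

λ_1 = 1/18.3 = 0.0546448, λ_2 = 1/6.17 = 0.162075.
For independent exponentials, P(X < Y) = λ_1/(λ_1+λ_2) = 0.0546448/0.216719 ≈ 0.252.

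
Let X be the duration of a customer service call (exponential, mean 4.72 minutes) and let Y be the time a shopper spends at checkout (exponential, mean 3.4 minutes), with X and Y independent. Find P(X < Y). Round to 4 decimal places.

λ_1 = 1/4.72 = 0.211864, λ_2 = 1/3.4 = 0.294118.
For independent exponentials, P(X < Y) = λ_1/(λ_1+λ_2) = 0.211864/0.505982 ≈ 0.4187.

0.4187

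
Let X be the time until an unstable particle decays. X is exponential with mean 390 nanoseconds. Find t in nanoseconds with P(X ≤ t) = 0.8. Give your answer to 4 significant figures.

The rate is λ = 1/390 = 0.0025641 per nanosecond.
Set 1 − e^(−λt) = 0.8, so t = −ln(0.2)/λ = 1.6094/0.0025641 ≈ 627.681 nanoseconds.

627.7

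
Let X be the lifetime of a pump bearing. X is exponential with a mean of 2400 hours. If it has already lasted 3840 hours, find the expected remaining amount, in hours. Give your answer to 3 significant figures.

The rate is λ = 1/2400 = 0.000416667 per hour.
By memorylessness, the remaining amount past any threshold is again Exp(λ) with mean 1/λ = 2400 hours.

2400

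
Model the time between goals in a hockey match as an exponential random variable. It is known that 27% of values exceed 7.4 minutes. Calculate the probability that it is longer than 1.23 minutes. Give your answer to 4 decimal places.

e^(−λ·7.4) = 0.27 ⇒ λ = −ln(0.27)/7.4 = 0.176937.
P(X > 1.23) = e^(−0.176937·1.23) = e^(−0.21763) ≈ 0.8044.

0.8044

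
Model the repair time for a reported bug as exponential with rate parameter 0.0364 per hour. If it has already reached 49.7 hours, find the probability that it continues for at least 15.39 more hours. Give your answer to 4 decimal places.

0.5711

The exponential is memoryless, so the remaining time is again Exp(λ): the condition X > 49.7 is irrelevant.
P(X > 15.39) = e^(−0.5602) ≈ 0.5711.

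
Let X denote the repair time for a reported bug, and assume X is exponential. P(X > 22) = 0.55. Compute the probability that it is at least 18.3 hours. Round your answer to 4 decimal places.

e^(−λ·22) = 0.55 ⇒ λ = −ln(0.55)/22 = 0.0271744.
P(X > 18.3) = e^(−0.0271744·18.3) = e^(−0.49729) ≈ 0.6082.

0.6082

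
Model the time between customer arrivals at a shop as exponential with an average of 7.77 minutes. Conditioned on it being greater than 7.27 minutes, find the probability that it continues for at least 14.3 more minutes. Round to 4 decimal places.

0.1588

The rate is λ = 1/7.77 = 0.1287 per minute.
The exponential is memoryless, so the remaining time is again Exp(λ): the condition X > 7.27 is irrelevant.
P(X > 14.3) = e^(−1.8404) ≈ 0.1588.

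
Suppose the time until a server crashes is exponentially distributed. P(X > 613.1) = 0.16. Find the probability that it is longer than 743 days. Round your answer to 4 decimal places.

e^(−λ·613.1) = 0.16 ⇒ λ = −ln(0.16)/613.1 = 0.00298904.
P(X > 743) = e^(−0.00298904·743) = e^(−2.2209) ≈ 0.1085.

0.1085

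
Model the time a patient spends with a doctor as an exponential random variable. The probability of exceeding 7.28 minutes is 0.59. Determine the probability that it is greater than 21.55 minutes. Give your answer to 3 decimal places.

e^(−λ·7.28) = 0.59 ⇒ λ = −ln(0.59)/7.28 = 0.072477.
P(X > 21.55) = e^(−0.072477·21.55) = e^(−1.5619) ≈ 0.210.

0.210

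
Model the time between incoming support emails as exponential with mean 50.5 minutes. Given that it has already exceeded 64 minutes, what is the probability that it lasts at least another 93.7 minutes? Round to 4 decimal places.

0.1564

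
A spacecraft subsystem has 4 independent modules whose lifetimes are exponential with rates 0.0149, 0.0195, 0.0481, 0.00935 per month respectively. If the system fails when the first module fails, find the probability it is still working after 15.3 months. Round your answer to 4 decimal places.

0.2453

The time to first failure is exponential with rate Σλ = 0.0149 + 0.0195 + 0.0481 + 0.00935 = 0.09185.
P(min > 15.3) = e^(−0.09185·15.3) = e^(−1.4053) ≈ 0.2453.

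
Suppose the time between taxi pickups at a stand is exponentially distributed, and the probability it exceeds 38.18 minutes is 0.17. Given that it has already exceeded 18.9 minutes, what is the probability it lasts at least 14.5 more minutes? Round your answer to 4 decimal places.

0.5102

From e^(−λ·38.18) = 0.17, λ = −ln(0.17)/38.18 = 0.0464106.
Memoryless: P(X > 18.9+14.5 | X > 18.9) = P(X > 14.5) = e^(−0.0464106·14.5) ≈ 0.5102.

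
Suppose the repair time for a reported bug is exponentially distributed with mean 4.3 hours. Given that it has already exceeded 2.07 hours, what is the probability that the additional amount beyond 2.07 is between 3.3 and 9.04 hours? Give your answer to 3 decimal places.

0.342

The rate is λ = 1/4.3 = 0.232558 per hour.
Memoryless: the residual past 2.07 is again Exp(λ).
P(3.3 < residual < 9.04) = e^(−λ·3.3) − e^(−λ·9.04) = 0.46420 − 0.12217 ≈ 0.342.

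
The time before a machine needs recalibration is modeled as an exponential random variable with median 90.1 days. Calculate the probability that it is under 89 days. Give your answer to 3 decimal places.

For an exponential, median = ln(2)/λ, so λ = ln 2 / 90.1 = 0.00769309 per day.
P(X ≤ 89) = 1 − e^(−λ·89) = 1 − e^(−0.68468) ≈ 0.496.

0.496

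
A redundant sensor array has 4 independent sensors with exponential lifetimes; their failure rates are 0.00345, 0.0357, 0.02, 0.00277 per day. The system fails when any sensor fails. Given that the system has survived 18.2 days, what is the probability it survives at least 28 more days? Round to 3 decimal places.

0.177

Time to first failure ~ Exp(Σλ) with Σλ = 0.06192.
By memorylessness, P(T > 18.2+28 | T > 18.2) = P(T > 28) = e^(−0.06192·28) ≈ 0.177.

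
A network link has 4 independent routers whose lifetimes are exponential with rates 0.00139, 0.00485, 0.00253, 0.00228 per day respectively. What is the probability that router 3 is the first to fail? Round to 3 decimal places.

The time to first failure is exponential with rate Σλ = 0.00139 + 0.00485 + 0.00253 + 0.00228 = 0.01105.
P(router 3 first) = λ_3/Σλ = 0.00253/0.01105 ≈ 0.229.

0.229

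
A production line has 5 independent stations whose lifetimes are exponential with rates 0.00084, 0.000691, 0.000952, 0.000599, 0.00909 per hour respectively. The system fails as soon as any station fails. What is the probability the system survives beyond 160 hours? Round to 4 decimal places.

The time to first failure is exponential with rate Σλ = 0.00084 + 0.000691 + 0.000952 + 0.000599 + 0.00909 = 0.012172.
P(min > 160) = e^(−0.012172·160) = e^(−1.9475) ≈ 0.1426.

0.1426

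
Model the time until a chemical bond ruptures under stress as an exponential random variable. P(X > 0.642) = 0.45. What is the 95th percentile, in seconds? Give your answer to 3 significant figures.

e^(−λ·0.642) = 0.45 ⇒ λ = −ln(0.45)/0.642 = 1.24378.
95th percentile: 1 − e^(−λt) = 0.95, t = −ln(0.05)/λ = 2.40857 seconds.

2.41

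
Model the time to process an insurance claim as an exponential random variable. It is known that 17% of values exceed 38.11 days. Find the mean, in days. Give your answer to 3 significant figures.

21.5

e^(−λ·38.11) = 0.17 ⇒ λ = −ln(0.17)/38.11 = 0.0464958.
Mean = 1/λ = 21.5073 days.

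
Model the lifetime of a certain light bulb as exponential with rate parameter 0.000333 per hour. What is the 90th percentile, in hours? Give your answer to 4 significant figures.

Set 1 − e^(−λt) = 0.9, so t = −ln(0.1)/λ = 2.3026/0.000333 ≈ 6914.67 hours.

6915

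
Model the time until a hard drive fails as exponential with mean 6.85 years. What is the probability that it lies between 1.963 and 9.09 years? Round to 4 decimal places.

0.4856

The rate is λ = 1/6.85 = 0.145985 per year.
P(1.963 < X < 9.09) = e^(−λ·1.963) − e^(−λ·9.09) = 0.75084 − 0.26527 ≈ 0.4856.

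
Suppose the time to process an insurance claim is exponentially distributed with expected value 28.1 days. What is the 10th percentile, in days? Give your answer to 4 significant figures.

The rate is λ = 1/28.1 = 0.0355872 per day.
Set 1 − e^(−λt) = 0.1, so t = −ln(0.9)/λ = 0.10536/0.0355872 ≈ 2.96063 days.

2.961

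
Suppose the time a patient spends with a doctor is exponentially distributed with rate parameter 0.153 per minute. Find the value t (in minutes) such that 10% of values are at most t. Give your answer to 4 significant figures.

0.6886

Set 1 − e^(−λt) = 0.1, so t = −ln(0.9)/λ = 0.10536/0.153 ≈ 0.688631 minutes.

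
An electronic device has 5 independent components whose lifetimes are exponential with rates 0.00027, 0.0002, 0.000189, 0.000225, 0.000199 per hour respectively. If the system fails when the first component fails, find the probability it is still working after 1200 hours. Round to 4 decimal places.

The time to first failure is exponential with rate Σλ = 0.00027 + 0.0002 + 0.000189 + 0.000225 + 0.000199 = 0.001083.
P(min > 1200) = e^(−0.001083·1200) = e^(−1.2996) ≈ 0.2726.

0.2726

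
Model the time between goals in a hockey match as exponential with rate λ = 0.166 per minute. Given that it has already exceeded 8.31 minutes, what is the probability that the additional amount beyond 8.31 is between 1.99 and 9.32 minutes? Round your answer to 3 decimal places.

Memoryless: the residual past 8.31 is again Exp(λ).
P(1.99 < residual < 9.32) = e^(−λ·1.99) − e^(−λ·9.32) = 0.71868 − 0.21286 ≈ 0.506.

0.506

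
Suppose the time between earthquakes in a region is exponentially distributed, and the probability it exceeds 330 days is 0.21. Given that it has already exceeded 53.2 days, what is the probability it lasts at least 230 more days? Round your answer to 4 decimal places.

0.3370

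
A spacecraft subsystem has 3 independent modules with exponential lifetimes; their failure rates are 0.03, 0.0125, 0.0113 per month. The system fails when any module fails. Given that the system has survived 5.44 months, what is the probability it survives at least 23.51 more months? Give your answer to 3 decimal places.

0.282

Time to first failure ~ Exp(Σλ) with Σλ = 0.0538.
By memorylessness, P(T > 5.44+23.51 | T > 5.44) = P(T > 23.51) = e^(−0.0538·23.51) ≈ 0.282.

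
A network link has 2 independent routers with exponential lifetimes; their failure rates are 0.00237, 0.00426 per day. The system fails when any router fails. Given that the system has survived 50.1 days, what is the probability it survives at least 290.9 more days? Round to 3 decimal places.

Time to first failure ~ Exp(Σλ) with Σλ = 0.00663.
By memorylessness, P(T > 50.1+290.9 | T > 50.1) = P(T > 290.9) = e^(−0.00663·290.9) ≈ 0.145.

0.145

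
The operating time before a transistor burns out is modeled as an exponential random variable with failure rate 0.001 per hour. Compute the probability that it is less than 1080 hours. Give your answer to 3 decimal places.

P(X ≤ 1080) = 1 − e^(−λ·1080) = 1 − e^(−1.08) ≈ 0.660.

0.660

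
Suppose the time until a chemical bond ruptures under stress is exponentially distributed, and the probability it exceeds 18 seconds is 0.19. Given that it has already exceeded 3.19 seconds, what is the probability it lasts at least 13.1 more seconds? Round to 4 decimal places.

0.2986

From e^(−λ·18) = 0.19, λ = −ln(0.19)/18 = 0.0922628.
Memoryless: P(X > 3.19+13.1 | X > 3.19) = P(X > 13.1) = e^(−0.0922628·13.1) ≈ 0.2986.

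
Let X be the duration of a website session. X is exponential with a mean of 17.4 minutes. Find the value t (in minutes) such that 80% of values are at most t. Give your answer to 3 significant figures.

28.0

The rate is λ = 1/17.4 = 0.0574713 per minute.
Set 1 − e^(−λt) = 0.8, so t = −ln(0.2)/λ = 1.6094/0.0574713 ≈ 28.0042 minutes.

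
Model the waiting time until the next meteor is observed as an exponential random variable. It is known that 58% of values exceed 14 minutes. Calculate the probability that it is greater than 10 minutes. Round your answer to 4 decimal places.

e^(−λ·14) = 0.58 ⇒ λ = −ln(0.58)/14 = 0.0389091.
P(X > 10) = e^(−0.0389091·10) = e^(−0.38909) ≈ 0.6777.

0.6777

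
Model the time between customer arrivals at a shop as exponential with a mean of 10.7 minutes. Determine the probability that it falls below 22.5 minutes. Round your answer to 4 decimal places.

0.8779

The rate is λ = 1/10.7 = 0.0934579 per minute.
P(X ≤ 22.5) = 1 − e^(−λ·22.5) = 1 − e^(−2.1028) ≈ 0.8779.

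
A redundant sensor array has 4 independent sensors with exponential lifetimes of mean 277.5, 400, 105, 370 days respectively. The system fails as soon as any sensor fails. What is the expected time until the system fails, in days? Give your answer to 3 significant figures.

The first failure time is exponential with rate Σλ_i = 1/277.5 + 1/400 + 1/105 + 1/370 = 0.0183301 per day.
E[min] = 1/Σλ = 1/0.0183301 = 54.555 days.

54.6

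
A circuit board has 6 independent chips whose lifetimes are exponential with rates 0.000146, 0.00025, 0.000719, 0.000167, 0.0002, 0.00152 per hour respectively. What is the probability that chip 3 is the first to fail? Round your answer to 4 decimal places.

The time to first failure is exponential with rate Σλ = 0.000146 + 0.00025 + 0.000719 + 0.000167 + 0.0002 + 0.00152 = 0.003002.
P(chip 3 first) = λ_3/Σλ = 0.000719/0.003002 ≈ 0.2395.

0.2395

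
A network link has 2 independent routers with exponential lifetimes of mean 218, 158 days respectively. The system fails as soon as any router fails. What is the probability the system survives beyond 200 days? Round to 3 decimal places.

0.113

The first failure time is exponential with rate Σλ_i = 1/218 + 1/158 = 0.0109163 per day.
P(min > 200) = e^(−0.0109163·200) = e^(−2.1833) ≈ 0.113.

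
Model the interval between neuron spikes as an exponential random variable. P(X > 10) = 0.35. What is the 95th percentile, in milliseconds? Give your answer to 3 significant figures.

28.5

e^(−λ·10) = 0.35 ⇒ λ = −ln(0.35)/10 = 0.104982.
95th percentile: 1 − e^(−λt) = 0.95, t = −ln(0.05)/λ = 28.5356 milliseconds.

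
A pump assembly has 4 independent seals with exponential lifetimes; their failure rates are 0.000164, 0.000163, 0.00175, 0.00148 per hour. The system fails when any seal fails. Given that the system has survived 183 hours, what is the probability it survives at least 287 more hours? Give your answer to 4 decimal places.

Time to first failure ~ Exp(Σλ) with Σλ = 0.003557.
By memorylessness, P(T > 183+287 | T > 183) = P(T > 287) = e^(−0.003557·287) ≈ 0.3603.

0.3603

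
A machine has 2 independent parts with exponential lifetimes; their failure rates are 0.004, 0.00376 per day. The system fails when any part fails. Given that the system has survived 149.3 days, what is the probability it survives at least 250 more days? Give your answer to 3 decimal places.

0.144

Time to first failure ~ Exp(Σλ) with Σλ = 0.00776.
By memorylessness, P(T > 149.3+250 | T > 149.3) = P(T > 250) = e^(−0.00776·250) ≈ 0.144.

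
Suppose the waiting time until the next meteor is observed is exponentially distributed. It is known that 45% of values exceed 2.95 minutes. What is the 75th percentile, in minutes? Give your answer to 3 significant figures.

e^(−λ·2.95) = 0.45 ⇒ λ = −ln(0.45)/2.95 = 0.270681.
75th percentile: 1 − e^(−λt) = 0.75, t = −ln(0.25)/λ = 5.12151 minutes.

5.12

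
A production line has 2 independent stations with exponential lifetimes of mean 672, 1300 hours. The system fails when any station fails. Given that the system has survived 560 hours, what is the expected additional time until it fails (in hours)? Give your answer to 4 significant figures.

443.0

First-failure rate Σλ = 1/672 + 1/1300 = 0.00225733.
By memorylessness the expected residual is 1/Σλ = 443.002 hours, regardless of the 560 already elapsed.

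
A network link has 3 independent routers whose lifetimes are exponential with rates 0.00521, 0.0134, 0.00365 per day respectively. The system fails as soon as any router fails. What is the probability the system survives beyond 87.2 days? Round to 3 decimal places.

The time to first failure is exponential with rate Σλ = 0.00521 + 0.0134 + 0.00365 = 0.02226.
P(min > 87.2) = e^(−0.02226·87.2) = e^(−1.9411) ≈ 0.144.

0.144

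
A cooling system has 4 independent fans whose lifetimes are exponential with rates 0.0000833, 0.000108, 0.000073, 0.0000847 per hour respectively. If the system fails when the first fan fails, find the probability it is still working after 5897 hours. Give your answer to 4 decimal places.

0.1277

The time to first failure is exponential with rate Σλ = 0.0000833 + 0.000108 + 0.000073 + 0.0000847 = 0.000349.
P(min > 5897) = e^(−0.000349·5897) = e^(−2.0581) ≈ 0.1277.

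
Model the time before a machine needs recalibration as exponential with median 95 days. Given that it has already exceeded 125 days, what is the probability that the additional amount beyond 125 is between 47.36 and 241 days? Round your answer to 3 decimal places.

For an exponential, median = ln(2)/λ, so λ = ln 2 / 95 = 0.00729629 per day.
Memoryless: the residual past 125 is again Exp(λ).
P(47.36 < residual < 241) = e^(−λ·47.36) − e^(−λ·241) = 0.70783 − 0.17232 ≈ 0.536.

0.536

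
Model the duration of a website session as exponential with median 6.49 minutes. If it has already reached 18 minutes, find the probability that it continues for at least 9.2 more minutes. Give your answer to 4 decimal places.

0.3743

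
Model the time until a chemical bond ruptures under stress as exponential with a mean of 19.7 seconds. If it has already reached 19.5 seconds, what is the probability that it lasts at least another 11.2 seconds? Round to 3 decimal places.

0.566

The rate is λ = 1/19.7 = 0.0507614 per second.
By the memoryless property, P(X > 19.5+11.2 | X > 19.5) = P(X > 11.2).
P(X > 11.2) = e^(−0.56853) ≈ 0.566.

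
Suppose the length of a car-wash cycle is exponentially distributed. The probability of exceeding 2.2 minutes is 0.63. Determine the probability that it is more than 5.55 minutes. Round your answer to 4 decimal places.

e^(−λ·2.2) = 0.63 ⇒ λ = −ln(0.63)/2.2 = 0.210016.
P(X > 5.55) = e^(−0.210016·5.55) = e^(−1.1656) ≈ 0.3117.

0.3117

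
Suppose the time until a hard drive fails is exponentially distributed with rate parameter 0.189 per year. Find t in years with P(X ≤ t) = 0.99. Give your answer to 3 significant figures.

Set 1 − e^(−λt) = 0.99, so t = −ln(0.01)/λ = 4.6052/0.189 ≈ 24.366 years.

24.4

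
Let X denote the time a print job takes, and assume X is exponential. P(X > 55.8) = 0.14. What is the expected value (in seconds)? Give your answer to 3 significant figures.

28.4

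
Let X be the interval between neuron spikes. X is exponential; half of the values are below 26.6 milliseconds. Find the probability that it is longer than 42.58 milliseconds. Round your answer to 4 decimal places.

0.3297

For an exponential, median = ln(2)/λ, so λ = ln 2 / 26.6 = 0.0260582 per millisecond.
P(X > 42.58) = e^(−λ·42.58) = e^(−1.1096) ≈ 0.3297.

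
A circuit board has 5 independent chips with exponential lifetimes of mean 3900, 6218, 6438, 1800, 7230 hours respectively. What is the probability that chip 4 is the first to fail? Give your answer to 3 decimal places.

0.439

Rates: λ_i = 1/mean_i → 0.00025641, 0.000160823, 0.000155328, 0.000555556, 0.000138313; Σλ = 0.00126643.
P(chip 4 first) = λ_4/Σλ = 0.000555556/0.00126643 ≈ 0.439.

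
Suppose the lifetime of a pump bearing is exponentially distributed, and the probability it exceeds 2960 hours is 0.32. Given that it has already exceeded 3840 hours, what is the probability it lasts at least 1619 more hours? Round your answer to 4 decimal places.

0.5362

From e^(−λ·2960) = 0.32, λ = −ln(0.32)/2960 = 0.000384944.
Memoryless: P(X > 3840+1619 | X > 3840) = P(X > 1619) = e^(−0.000384944·1619) ≈ 0.5362.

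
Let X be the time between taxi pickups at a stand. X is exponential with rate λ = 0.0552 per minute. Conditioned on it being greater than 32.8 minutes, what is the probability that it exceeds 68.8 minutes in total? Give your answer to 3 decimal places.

0.137

By the memoryless property, P(X > 32.8+36 | X > 32.8) = P(X > 36).
P(X > 36) = e^(−1.9872) ≈ 0.137.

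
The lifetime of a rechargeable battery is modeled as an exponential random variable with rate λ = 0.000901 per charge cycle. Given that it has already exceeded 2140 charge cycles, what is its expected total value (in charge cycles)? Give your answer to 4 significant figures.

3250

By memorylessness, E[X | X > 2140] = 2140 + 1/λ = 2140 + 1109.88 = 3249.88 charge cycles.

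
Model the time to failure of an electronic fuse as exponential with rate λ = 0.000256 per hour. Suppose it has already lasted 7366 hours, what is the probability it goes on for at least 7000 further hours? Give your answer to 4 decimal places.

The exponential is memoryless, so the remaining time is again Exp(λ): the condition X > 7366 is irrelevant.
P(X > 7000) = e^(−1.792) ≈ 0.1666.

0.1666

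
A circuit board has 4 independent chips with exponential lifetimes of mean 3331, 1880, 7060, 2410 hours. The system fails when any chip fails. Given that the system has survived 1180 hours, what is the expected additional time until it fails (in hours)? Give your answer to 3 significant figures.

720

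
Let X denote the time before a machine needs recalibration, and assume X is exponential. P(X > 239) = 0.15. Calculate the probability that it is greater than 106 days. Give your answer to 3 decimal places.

0.431

e^(−λ·239) = 0.15 ⇒ λ = −ln(0.15)/239 = 0.00793774.
P(X > 106) = e^(−0.00793774·106) = e^(−0.8414) ≈ 0.431.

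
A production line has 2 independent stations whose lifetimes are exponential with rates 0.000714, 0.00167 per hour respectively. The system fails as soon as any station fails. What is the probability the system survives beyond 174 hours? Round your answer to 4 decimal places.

The time to first failure is exponential with rate Σλ = 0.000714 + 0.00167 = 0.002384.
P(min > 174) = e^(−0.002384·174) = e^(−0.41482) ≈ 0.6605.

0.6605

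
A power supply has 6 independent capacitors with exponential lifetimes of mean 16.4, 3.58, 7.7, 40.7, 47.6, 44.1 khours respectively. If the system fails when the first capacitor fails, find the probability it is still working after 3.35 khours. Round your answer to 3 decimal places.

0.165

The first failure time is exponential with rate Σλ_i = 1/16.4 + 1/3.58 + 1/7.7 + 1/40.7 + 1/47.6 + 1/44.1 = 0.53843 per khour.
P(min > 3.35) = e^(−0.53843·3.35) = e^(−1.8037) ≈ 0.165.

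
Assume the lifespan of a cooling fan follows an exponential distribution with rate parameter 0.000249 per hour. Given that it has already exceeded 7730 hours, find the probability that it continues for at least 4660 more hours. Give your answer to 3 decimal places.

0.313

By the memoryless property, P(X > 7730+4660 | X > 7730) = P(X > 4660).
P(X > 4660) = e^(−1.1603) ≈ 0.313.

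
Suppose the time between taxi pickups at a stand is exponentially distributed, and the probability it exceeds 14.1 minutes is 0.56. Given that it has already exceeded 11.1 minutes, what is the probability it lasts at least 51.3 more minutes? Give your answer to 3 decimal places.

From e^(−λ·14.1) = 0.56, λ = −ln(0.56)/14.1 = 0.0411219.
Memoryless: P(X > 11.1+51.3 | X > 11.1) = P(X > 51.3) = e^(−0.0411219·51.3) ≈ 0.121.

0.121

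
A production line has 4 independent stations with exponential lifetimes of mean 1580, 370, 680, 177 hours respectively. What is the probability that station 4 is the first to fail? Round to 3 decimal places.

Rates: λ_i = 1/mean_i → 0.000632911, 0.0027027, 0.00147059, 0.00564972; Σλ = 0.0104559.
P(station 4 first) = λ_4/Σλ = 0.00564972/0.0104559 ≈ 0.540.

0.540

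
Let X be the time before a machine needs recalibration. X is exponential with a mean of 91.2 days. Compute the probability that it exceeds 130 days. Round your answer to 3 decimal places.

0.240

The rate is λ = 1/91.2 = 0.0109649 per day.
P(X > 130) = e^(−λ·130) = e^(−1.4254) ≈ 0.240.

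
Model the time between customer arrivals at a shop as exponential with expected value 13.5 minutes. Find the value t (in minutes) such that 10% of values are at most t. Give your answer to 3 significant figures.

The rate is λ = 1/13.5 = 0.0740741 per minute.
Set 1 − e^(−λt) = 0.1, so t = −ln(0.9)/λ = 0.10536/0.0740741 ≈ 1.42237 minutes.

1.42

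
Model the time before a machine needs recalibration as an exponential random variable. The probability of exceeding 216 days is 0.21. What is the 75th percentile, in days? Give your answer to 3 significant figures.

e^(−λ·216) = 0.21 ⇒ λ = −ln(0.21)/216 = 0.00722522.
75th percentile: 1 − e^(−λt) = 0.75, t = −ln(0.25)/λ = 191.869 days.

192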